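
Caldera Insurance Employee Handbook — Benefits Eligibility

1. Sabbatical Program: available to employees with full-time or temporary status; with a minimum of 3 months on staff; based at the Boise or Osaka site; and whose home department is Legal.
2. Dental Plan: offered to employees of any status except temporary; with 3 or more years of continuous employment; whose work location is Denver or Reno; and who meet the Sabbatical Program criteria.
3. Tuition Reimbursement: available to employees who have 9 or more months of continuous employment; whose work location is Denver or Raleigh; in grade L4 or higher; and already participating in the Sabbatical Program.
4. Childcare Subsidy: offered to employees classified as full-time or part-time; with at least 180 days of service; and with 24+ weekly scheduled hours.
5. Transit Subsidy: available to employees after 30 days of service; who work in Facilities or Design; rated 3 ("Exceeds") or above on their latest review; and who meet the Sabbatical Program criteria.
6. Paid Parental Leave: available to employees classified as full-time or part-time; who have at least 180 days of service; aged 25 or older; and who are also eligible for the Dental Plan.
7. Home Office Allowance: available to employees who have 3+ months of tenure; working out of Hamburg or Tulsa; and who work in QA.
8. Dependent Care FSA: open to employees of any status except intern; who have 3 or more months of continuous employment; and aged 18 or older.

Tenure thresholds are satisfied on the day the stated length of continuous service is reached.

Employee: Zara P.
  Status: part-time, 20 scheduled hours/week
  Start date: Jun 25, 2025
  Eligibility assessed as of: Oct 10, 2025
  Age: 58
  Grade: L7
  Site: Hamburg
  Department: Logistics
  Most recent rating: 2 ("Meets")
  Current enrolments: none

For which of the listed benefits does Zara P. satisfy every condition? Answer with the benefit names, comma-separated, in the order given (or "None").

Service from Jun 25, 2025 to Oct 10, 2025: 107 days.
Sabbatical Program — status part-time ✗ (requires full-time or temporary) → not eligible.
Dental Plan — status part-time ✓ (not excluded); service 107 days < 3 years (≈1095 days) ✗ → not eligible.
Tuition Reimbursement — service 107 days < 9 months (≈270 days) ✗ → not eligible.
Childcare Subsidy — status part-time ✓; service 107 days < 180 days ✗ → not eligible.
Transit Subsidy — service 107 days ≥ 30 days ✓; dept Logistics ✗ → not eligible.
Paid Parental Leave — status part-time ✓; service 107 days < 180 days ✗ → not eligible.
Home Office Allowance — service 107 days ≥ 3 months (≈90 days) ✓; site Hamburg ✓; dept Logistics ✗ → not eligible.
Dependent Care FSA — status part-time ✓ (not excluded); service 107 days ≥ 3 months (≈90 days) ✓; age 58 ≥ 18 ✓ → eligible.

Dependent Care FSA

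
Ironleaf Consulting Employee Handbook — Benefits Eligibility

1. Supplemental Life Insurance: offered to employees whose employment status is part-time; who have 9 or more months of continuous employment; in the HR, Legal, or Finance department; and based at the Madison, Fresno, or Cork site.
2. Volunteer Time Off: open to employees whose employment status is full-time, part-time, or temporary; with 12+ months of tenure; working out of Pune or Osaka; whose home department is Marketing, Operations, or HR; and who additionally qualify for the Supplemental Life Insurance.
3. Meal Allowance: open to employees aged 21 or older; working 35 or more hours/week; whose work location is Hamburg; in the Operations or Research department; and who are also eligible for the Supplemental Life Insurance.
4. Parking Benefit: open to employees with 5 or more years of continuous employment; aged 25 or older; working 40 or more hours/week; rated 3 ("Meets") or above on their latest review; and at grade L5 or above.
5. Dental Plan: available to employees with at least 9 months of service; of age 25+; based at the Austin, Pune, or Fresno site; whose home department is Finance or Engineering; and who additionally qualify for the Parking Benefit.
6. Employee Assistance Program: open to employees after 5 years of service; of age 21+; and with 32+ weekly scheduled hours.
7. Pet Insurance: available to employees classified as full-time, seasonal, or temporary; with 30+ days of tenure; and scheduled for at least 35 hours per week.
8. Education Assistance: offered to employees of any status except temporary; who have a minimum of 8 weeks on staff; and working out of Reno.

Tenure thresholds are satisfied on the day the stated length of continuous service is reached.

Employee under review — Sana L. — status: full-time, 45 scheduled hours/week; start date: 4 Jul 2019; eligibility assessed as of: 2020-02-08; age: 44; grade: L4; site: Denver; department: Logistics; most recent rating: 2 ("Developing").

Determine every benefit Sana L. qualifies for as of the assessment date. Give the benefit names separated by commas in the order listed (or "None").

Service from 4 Jul 2019 to 2020-02-08: 219 days.
Supplemental Life Insurance — status full-time ✗ (requires part-time) → not eligible.
Volunteer Time Off — status full-time ✓; service 219 days < 12 months (≈360 days) ✗ → not eligible.
Meal Allowance — age 44 ≥ 21 ✓; 45 hrs/wk ≥ 35 ✓; site Denver ✗ (not Hamburg) → not eligible.
Parking Benefit — service 219 days < 5 years (≈1825 days) ✗ → not eligible.
Dental Plan — service 219 days < 9 months (≈270 days) ✗ → not eligible.
Employee Assistance Program — service 219 days < 5 years (≈1825 days) ✗ → not eligible.
Pet Insurance — status full-time ✓; service 219 days ≥ 30 days ✓; 45 hrs/wk ≥ 35 ✓ → eligible.
Education Assistance — status full-time ✓ (not excluded); service 219 days ≥ 8 weeks (≈56 days) ✓; site Denver ✗ (not Reno) → not eligible.

Pet Insurance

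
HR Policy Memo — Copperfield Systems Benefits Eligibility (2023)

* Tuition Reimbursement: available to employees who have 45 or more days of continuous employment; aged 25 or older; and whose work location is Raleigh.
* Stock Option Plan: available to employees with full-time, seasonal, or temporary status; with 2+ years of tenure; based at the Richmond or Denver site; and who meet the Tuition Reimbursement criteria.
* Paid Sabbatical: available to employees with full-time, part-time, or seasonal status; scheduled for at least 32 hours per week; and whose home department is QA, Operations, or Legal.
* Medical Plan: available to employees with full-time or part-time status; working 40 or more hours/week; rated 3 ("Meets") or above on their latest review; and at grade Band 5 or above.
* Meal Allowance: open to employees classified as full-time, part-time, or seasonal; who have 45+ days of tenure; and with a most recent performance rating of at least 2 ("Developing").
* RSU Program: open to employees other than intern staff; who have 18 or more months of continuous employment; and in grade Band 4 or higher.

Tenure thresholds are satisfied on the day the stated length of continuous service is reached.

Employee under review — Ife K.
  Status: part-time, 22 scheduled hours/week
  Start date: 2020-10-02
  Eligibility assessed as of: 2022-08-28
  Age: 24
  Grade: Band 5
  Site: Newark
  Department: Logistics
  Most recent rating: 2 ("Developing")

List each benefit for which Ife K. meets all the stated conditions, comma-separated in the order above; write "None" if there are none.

Meal Allowance, RSU Program

Service from 2020-10-02 to 2022-08-28: 695 days.
Tuition Reimbursement — service 695 days ≥ 45 days ✓; age 24 < 25 ✗ → not eligible.
Stock Option Plan — status part-time ✗ (requires full-time, seasonal, or temporary) → not eligible.
Paid Sabbatical — status part-time ✓; 22 hrs/wk < 32 ✗ → not eligible.
Medical Plan — status part-time ✓; 22 hrs/wk < 40 ✗ → not eligible.
Meal Allowance — status part-time ✓; service 695 days ≥ 45 days ✓; rating 2 ≥ 2 ✓ → eligible.
RSU Program — status part-time ✓ (not excluded); service 695 days ≥ 18 months (≈540 days) ✓; grade Band 5 ≥ Band 4 ✓ → eligible.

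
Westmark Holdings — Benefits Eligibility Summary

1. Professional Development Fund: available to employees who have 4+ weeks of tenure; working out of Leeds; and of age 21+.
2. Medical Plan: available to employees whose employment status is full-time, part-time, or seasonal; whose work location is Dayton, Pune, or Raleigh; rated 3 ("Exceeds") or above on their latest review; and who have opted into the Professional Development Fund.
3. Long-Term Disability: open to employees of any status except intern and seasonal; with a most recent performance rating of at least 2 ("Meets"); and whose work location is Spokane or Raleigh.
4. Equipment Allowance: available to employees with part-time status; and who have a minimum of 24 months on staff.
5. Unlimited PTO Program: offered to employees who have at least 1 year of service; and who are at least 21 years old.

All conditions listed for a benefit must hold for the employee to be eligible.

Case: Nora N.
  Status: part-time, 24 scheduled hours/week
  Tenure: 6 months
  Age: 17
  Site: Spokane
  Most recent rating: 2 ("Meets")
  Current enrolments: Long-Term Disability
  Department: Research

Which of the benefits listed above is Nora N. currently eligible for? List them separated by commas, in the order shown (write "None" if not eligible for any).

Professional Development Fund — service 6 months ≥ 4 weeks (≈28 days) ✓; site Spokane ✗ (not Leeds) → not eligible.
Medical Plan — status part-time ✓; site Spokane ✗ (not Dayton, Pune, or Raleigh) → not eligible.
Long-Term Disability — status part-time ✓ (not excluded); rating 2 ≥ 2 ✓; site Spokane ✓ → eligible.
Equipment Allowance — status part-time ✓; service 6 months < 24 months ✗ → not eligible.
Unlimited PTO Program — service 6 months < 1 year (≈365 days) ✗ → not eligible.

Long-Term Disability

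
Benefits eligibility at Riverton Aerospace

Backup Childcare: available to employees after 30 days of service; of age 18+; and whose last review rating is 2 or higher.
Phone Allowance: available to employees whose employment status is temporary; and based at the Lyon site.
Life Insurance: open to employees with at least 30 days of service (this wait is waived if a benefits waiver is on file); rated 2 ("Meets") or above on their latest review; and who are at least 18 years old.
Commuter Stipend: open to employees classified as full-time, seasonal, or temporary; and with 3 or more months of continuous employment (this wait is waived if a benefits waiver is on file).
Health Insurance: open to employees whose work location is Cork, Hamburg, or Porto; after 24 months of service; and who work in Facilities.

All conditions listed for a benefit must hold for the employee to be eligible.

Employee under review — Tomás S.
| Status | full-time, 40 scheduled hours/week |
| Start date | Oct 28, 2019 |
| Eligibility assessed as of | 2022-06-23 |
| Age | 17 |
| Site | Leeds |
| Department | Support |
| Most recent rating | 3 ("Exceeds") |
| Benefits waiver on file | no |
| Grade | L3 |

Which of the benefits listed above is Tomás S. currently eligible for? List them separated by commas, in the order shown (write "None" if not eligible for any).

Service from Oct 28, 2019 to 2022-06-23: 969 days.
Backup Childcare — service 969 days ≥ 30 days ✓; age 17 < 18 ✗ → not eligible.
Phone Allowance — status full-time ✗ (requires temporary) → not eligible.
Life Insurance — no waiver, service 969 days ≥ 30 days ✓; rating 3 ≥ 2 ✓; age 17 < 18 ✗ → not eligible.
Commuter Stipend — status full-time ✓; no waiver, service 969 days ≥ 3 months (≈90 days) ✓ → eligible.
Health Insurance — site Leeds ✗ (not Cork, Hamburg, or Porto) → not eligible.

Commuter Stipend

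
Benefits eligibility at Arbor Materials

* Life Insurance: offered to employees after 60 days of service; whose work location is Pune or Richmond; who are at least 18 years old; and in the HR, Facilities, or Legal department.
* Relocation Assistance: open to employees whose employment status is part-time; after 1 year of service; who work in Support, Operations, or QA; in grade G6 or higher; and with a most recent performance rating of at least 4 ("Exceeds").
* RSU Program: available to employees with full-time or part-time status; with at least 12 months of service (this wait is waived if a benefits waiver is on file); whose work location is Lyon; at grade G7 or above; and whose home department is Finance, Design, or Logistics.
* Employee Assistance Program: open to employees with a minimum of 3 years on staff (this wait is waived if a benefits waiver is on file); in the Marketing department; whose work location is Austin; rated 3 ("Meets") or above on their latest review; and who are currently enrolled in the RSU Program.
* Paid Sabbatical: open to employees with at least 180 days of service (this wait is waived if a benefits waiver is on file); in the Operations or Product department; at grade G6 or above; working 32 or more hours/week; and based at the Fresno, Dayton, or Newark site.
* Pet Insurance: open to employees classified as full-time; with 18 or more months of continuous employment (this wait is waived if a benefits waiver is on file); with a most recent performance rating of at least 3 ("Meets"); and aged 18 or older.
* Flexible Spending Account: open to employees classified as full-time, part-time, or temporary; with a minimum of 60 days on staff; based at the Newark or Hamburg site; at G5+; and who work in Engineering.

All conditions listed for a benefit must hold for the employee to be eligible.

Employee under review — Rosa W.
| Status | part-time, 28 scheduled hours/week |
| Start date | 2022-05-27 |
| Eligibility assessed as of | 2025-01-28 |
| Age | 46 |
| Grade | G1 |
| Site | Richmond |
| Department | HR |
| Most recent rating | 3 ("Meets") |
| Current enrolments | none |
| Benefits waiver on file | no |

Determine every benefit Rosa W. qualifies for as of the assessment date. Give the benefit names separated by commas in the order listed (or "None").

Life Insurance

Service from 2022-05-27 to 2025-01-28: 977 days.
Life Insurance — service 977 days ≥ 60 days ✓; site Richmond ✓; age 46 ≥ 18 ✓; dept HR ✓ → eligible.
Relocation Assistance — status part-time ✓; service 977 days ≥ 1 year (≈365 days) ✓; dept HR ✗ → not eligible.
RSU Program — status part-time ✓; no waiver, service 977 days ≥ 12 months (≈360 days) ✓; site Richmond ✗ (not Lyon) → not eligible.
Employee Assistance Program — no waiver, service 977 days < 3 years (≈1095 days) ✗ → not eligible.
Paid Sabbatical — no waiver, service 977 days ≥ 180 days ✓; dept HR ✗ → not eligible.
Pet Insurance — status part-time ✗ (requires full-time) → not eligible.
Flexible Spending Account — status part-time ✓; service 977 days ≥ 60 days ✓; site Richmond ✗ (not Newark or Hamburg) → not eligible.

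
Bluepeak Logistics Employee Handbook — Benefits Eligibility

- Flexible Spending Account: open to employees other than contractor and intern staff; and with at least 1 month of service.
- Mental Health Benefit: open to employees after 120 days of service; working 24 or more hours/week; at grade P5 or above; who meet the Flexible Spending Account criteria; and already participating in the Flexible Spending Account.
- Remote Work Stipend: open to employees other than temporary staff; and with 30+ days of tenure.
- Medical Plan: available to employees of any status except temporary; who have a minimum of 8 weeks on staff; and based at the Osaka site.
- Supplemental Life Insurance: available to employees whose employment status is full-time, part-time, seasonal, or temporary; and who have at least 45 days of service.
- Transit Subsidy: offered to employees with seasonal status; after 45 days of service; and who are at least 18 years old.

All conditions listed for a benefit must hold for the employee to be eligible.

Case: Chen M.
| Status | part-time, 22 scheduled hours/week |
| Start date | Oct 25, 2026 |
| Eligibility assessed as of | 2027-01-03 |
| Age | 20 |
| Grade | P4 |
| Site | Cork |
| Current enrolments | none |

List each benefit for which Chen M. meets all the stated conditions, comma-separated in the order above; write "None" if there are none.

Service from Oct 25, 2026 to 2027-01-03: 70 days.
Flexible Spending Account — status part-time ✓ (not excluded); service 70 days ≥ 1 month (≈30 days) ✓ → eligible.
Mental Health Benefit — service 70 days < 120 days ✗ → not eligible.
Remote Work Stipend — status part-time ✓ (not excluded); service 70 days ≥ 30 days ✓ → eligible.
Medical Plan — status part-time ✓ (not excluded); service 70 days ≥ 8 weeks (≈56 days) ✓; site Cork ✗ (not Osaka) → not eligible.
Supplemental Life Insurance — status part-time ✓; service 70 days ≥ 45 days ✓ → eligible.
Transit Subsidy — status part-time ✗ (requires seasonal) → not eligible.

Flexible Spending Account, Remote Work Stipend, Supplemental Life Insurance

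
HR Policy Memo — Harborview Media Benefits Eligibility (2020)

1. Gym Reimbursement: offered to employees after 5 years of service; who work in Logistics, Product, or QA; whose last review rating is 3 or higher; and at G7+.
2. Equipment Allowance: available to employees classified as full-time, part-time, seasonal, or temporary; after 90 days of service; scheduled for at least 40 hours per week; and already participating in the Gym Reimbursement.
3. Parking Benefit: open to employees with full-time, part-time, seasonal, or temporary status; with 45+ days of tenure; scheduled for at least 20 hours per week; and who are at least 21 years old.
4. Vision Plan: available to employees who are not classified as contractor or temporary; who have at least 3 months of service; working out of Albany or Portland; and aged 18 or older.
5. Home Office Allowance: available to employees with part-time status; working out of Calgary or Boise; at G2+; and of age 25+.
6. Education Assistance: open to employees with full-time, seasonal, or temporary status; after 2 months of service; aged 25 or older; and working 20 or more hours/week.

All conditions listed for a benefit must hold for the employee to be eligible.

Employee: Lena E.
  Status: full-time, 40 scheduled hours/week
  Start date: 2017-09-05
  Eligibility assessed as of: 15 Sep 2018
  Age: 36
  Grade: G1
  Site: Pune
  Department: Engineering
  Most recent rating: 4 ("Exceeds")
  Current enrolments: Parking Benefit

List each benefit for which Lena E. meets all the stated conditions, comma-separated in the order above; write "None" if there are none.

Parking Benefit, Education Assistance

Service from 2017-09-05 to 15 Sep 2018: 375 days.
Gym Reimbursement — service 375 days < 5 years (≈1825 days) ✗ → not eligible.
Equipment Allowance — status full-time ✓; service 375 days ≥ 90 days ✓; 40 hrs/wk ≥ 40 ✓; not enrolled in Gym Reimbursement ✗ → not eligible.
Parking Benefit — status full-time ✓; service 375 days ≥ 45 days ✓; 40 hrs/wk ≥ 20 ✓; age 36 ≥ 21 ✓ → eligible.
Vision Plan — status full-time ✓ (not excluded); service 375 days ≥ 3 months (≈90 days) ✓; site Pune ✗ (not Albany or Portland) → not eligible.
Home Office Allowance — status full-time ✗ (requires part-time) → not eligible.
Education Assistance — status full-time ✓; service 375 days ≥ 2 months (≈60 days) ✓; age 36 ≥ 25 ✓; 40 hrs/wk ≥ 20 ✓ → eligible.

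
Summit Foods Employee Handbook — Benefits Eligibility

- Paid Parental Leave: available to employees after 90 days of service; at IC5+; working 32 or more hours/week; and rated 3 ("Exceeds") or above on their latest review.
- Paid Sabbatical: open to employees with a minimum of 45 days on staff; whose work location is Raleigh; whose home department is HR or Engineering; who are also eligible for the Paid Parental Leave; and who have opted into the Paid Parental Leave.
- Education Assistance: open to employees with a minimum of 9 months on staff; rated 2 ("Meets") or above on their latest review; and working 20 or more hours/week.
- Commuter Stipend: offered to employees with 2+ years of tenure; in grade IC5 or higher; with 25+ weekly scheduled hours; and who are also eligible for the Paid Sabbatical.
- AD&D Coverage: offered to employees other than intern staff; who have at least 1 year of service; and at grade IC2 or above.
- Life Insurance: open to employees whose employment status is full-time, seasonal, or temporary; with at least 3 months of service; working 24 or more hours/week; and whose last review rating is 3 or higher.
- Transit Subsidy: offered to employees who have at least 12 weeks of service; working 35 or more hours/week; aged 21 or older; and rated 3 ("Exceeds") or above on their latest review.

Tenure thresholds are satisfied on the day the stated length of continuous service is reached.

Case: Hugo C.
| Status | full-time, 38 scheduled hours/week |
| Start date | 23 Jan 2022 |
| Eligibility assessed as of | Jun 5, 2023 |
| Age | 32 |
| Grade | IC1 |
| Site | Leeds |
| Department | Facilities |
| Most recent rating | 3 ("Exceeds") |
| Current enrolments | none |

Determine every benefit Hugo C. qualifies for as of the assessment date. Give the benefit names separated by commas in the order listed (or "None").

Education Assistance, Life Insurance, Transit Subsidy

Service from 23 Jan 2022 to Jun 5, 2023: 498 days.
Paid Parental Leave — service 498 days ≥ 90 days ✓; grade IC1 < IC5 ✗ → not eligible.
Paid Sabbatical — service 498 days ≥ 45 days ✓; site Leeds ✗ (not Raleigh) → not eligible.
Education Assistance — service 498 days ≥ 9 months (≈270 days) ✓; rating 3 ≥ 2 ✓; 38 hrs/wk ≥ 20 ✓ → eligible.
Commuter Stipend — service 498 days < 2 years (≈730 days) ✗ → not eligible.
AD&D Coverage — status full-time ✓ (not excluded); service 498 days ≥ 1 year (≈365 days) ✓; grade IC1 < IC2 ✗ → not eligible.
Life Insurance — status full-time ✓; service 498 days ≥ 3 months (≈90 days) ✓; 38 hrs/wk ≥ 24 ✓; rating 3 ≥ 3 ✓ → eligible.
Transit Subsidy — service 498 days ≥ 12 weeks (≈84 days) ✓; 38 hrs/wk ≥ 35 ✓; age 32 ≥ 21 ✓; rating 3 ≥ 3 ✓ → eligible.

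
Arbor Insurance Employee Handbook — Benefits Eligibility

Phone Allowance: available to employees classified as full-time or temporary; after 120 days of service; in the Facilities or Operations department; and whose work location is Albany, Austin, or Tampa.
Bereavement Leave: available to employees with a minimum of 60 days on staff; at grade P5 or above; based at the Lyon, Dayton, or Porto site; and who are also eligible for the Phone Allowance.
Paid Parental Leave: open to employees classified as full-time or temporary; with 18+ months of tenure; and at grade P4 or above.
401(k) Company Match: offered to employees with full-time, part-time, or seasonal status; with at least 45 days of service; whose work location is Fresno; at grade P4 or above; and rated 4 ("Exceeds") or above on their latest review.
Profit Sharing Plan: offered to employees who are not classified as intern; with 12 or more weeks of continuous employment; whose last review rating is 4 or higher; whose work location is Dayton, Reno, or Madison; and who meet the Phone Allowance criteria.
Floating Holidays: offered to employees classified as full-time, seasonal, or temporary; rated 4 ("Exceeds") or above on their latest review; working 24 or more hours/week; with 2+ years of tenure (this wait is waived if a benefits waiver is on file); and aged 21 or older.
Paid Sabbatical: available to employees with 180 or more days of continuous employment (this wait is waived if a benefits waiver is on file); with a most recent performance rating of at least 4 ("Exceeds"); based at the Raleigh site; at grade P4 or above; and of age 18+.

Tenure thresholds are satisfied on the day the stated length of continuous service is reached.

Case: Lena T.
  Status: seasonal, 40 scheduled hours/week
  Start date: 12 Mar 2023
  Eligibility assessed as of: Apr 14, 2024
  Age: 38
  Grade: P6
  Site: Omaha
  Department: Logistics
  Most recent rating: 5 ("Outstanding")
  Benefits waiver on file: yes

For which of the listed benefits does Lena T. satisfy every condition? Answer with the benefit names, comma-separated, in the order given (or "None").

Floating Holidays

Service from 12 Mar 2023 to Apr 14, 2024: 399 days.
Phone Allowance — status seasonal ✗ (requires full-time or temporary) → not eligible.
Bereavement Leave — service 399 days ≥ 60 days ✓; grade P6 ≥ P5 ✓; site Omaha ✗ (not Lyon, Dayton, or Porto) → not eligible.
Paid Parental Leave — status seasonal ✗ (requires full-time or temporary) → not eligible.
401(k) Company Match — status seasonal ✓; service 399 days ≥ 45 days ✓; site Omaha ✗ (not Fresno) → not eligible.
Profit Sharing Plan — status seasonal ✓ (not excluded); service 399 days ≥ 12 weeks (≈84 days) ✓; rating 5 ≥ 4 ✓; site Omaha ✗ (not Dayton, Reno, or Madison) → not eligible.
Floating Holidays — status seasonal ✓; rating 5 ≥ 4 ✓; 40 hrs/wk ≥ 24 ✓; benefits waiver on file ✓; age 38 ≥ 21 ✓ → eligible.
Paid Sabbatical — benefits waiver on file ✓; rating 5 ≥ 4 ✓; site Omaha ✗ (not Raleigh) → not eligible.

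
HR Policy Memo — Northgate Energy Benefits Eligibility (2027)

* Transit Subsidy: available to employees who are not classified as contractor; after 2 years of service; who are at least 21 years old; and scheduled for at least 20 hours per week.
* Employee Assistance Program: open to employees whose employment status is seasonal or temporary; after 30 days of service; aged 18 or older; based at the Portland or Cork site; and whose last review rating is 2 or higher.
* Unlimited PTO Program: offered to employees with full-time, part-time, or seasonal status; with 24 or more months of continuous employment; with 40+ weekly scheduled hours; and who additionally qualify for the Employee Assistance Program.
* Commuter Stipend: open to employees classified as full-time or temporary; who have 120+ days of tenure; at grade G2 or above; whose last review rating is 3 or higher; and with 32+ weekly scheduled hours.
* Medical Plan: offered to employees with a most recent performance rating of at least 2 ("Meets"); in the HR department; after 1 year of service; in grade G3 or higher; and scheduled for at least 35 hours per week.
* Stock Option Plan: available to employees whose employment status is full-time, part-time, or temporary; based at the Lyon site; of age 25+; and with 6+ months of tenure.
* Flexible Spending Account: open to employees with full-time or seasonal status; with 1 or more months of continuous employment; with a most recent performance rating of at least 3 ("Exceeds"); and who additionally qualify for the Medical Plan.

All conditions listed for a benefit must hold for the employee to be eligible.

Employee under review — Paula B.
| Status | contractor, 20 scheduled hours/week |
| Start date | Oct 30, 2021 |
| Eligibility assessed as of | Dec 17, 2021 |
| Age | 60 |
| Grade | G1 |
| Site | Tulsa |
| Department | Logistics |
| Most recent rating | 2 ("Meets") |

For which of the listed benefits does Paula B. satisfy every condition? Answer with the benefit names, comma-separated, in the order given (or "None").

Service from Oct 30, 2021 to Dec 17, 2021: 48 days.
Transit Subsidy — status contractor ✗ (excluded) → not eligible.
Employee Assistance Program — status contractor ✗ (requires seasonal or temporary) → not eligible.
Unlimited PTO Program — status contractor ✗ (requires full-time, part-time, or seasonal) → not eligible.
Commuter Stipend — status contractor ✗ (requires full-time or temporary) → not eligible.
Medical Plan — rating 2 ≥ 2 ✓; dept Logistics ✗ → not eligible.
Stock Option Plan — status contractor ✗ (requires full-time, part-time, or temporary) → not eligible.
Flexible Spending Account — status contractor ✗ (requires full-time or seasonal) → not eligible.

None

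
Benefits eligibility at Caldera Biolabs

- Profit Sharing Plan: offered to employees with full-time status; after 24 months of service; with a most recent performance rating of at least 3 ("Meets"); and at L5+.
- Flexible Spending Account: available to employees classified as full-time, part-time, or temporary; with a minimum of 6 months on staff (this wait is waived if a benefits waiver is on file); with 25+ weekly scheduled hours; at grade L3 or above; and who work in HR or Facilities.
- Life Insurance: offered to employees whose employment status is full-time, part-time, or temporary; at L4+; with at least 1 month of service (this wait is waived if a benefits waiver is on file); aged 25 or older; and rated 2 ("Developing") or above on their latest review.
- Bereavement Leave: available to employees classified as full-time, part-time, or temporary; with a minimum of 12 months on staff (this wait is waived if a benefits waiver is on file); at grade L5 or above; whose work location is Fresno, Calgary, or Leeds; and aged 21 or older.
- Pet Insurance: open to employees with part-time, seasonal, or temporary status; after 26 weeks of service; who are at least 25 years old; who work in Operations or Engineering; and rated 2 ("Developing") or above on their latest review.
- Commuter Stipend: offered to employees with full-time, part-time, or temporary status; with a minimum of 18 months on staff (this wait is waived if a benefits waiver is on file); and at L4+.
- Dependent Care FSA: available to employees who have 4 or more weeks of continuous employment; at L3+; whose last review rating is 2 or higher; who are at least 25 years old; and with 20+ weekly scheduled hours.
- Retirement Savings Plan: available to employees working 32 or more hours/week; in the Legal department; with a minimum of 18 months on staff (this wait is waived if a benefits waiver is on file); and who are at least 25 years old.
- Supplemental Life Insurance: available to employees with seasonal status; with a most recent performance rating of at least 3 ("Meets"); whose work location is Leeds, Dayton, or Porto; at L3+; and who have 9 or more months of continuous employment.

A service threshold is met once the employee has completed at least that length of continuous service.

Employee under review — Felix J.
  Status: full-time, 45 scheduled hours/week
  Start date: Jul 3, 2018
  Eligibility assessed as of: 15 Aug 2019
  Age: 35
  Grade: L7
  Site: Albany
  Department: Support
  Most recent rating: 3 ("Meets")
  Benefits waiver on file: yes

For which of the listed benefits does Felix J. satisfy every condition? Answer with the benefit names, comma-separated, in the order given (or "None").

Service from Jul 3, 2018 to 15 Aug 2019: 408 days.
Profit Sharing Plan — status full-time ✓; service 408 days < 24 months (≈720 days) ✗ → not eligible.
Flexible Spending Account — status full-time ✓; benefits waiver on file ✓; 45 hrs/wk ≥ 25 ✓; grade L7 ≥ L3 ✓; dept Support ✗ → not eligible.
Life Insurance — status full-time ✓; grade L7 ≥ L4 ✓; benefits waiver on file ✓; age 35 ≥ 25 ✓; rating 3 ≥ 2 ✓ → eligible.
Bereavement Leave — status full-time ✓; benefits waiver on file ✓; grade L7 ≥ L5 ✓; site Albany ✗ (not Fresno, Calgary, or Leeds) → not eligible.
Pet Insurance — status full-time ✗ (requires part-time, seasonal, or temporary) → not eligible.
Commuter Stipend — status full-time ✓; benefits waiver on file ✓; grade L7 ≥ L4 ✓ → eligible.
Dependent Care FSA — service 408 days ≥ 4 weeks (≈28 days) ✓; grade L7 ≥ L3 ✓; rating 3 ≥ 2 ✓; age 35 ≥ 25 ✓; 45 hrs/wk ≥ 20 ✓ → eligible.
Retirement Savings Plan — 45 hrs/wk ≥ 32 ✓; dept Support ✗ → not eligible.
Supplemental Life Insurance — status full-time ✗ (requires seasonal) → not eligible.

Life Insurance, Commuter Stipend, Dependent Care FSA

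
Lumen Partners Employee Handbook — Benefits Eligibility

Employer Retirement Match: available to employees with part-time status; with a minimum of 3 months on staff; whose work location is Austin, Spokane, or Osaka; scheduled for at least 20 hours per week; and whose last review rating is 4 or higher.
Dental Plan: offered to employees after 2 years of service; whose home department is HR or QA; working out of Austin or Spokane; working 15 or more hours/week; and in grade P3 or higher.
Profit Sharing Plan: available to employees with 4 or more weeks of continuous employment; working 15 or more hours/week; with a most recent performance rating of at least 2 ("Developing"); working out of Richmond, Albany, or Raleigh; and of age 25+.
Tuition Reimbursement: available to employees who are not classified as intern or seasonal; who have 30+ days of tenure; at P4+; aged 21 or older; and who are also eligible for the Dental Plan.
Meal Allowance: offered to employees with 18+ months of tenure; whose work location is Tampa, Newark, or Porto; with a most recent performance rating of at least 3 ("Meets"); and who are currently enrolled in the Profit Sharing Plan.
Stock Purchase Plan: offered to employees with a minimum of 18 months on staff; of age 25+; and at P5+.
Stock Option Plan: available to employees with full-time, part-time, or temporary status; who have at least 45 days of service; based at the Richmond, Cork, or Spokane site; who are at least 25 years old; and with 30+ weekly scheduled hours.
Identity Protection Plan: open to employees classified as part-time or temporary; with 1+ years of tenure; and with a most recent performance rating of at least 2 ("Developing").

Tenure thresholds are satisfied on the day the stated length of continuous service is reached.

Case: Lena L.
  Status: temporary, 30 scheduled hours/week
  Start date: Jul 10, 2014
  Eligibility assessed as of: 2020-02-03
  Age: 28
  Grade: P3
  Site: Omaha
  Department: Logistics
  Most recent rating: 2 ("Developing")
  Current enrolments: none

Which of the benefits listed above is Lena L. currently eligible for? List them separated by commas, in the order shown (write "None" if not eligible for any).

Service from Jul 10, 2014 to 2020-02-03: 2034 days.
Employer Retirement Match — status temporary ✗ (requires part-time) → not eligible.
Dental Plan — service 2034 days ≥ 2 years (≈730 days) ✓; dept Logistics ✗ → not eligible.
Profit Sharing Plan — service 2034 days ≥ 4 weeks (≈28 days) ✓; 30 hrs/wk ≥ 15 ✓; rating 2 ≥ 2 ✓; site Omaha ✗ (not Richmond, Albany, or Raleigh) → not eligible.
Tuition Reimbursement — status temporary ✓ (not excluded); service 2034 days ≥ 30 days ✓; grade P3 < P4 ✗ → not eligible.
Meal Allowance — service 2034 days ≥ 18 months (≈540 days) ✓; site Omaha ✗ (not Tampa, Newark, or Porto) → not eligible.
Stock Purchase Plan — service 2034 days ≥ 18 months (≈540 days) ✓; age 28 ≥ 25 ✓; grade P3 < P5 ✗ → not eligible.
Stock Option Plan — status temporary ✓; service 2034 days ≥ 45 days ✓; site Omaha ✗ (not Richmond, Cork, or Spokane) → not eligible.
Identity Protection Plan — status temporary ✓; service 2034 days ≥ 1 year (≈365 days) ✓; rating 2 ≥ 2 ✓ → eligible.

Identity Protection Plan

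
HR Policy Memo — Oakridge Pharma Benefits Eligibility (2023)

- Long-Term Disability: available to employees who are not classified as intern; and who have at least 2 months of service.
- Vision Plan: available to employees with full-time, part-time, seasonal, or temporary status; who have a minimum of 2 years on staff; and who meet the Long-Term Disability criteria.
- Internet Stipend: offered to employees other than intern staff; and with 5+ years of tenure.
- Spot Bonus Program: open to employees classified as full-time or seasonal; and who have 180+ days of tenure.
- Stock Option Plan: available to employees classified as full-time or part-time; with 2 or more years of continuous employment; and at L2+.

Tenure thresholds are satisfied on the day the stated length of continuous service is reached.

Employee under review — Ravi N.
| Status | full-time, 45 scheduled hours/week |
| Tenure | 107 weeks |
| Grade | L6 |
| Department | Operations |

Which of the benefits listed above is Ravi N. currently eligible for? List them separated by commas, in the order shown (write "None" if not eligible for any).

Long-Term Disability, Vision Plan, Spot Bonus Program, Stock Option Plan

Long-Term Disability — status full-time ✓ (not excluded); service 107 weeks ≥ 2 months (≈60 days) ✓ → eligible.
Vision Plan — status full-time ✓; service 107 weeks ≥ 2 years (≈730 days) ✓; eligible for Long-Term Disability ✓ → eligible.
Internet Stipend — status full-time ✓ (not excluded); service 107 weeks < 5 years (≈1825 days) ✗ → not eligible.
Spot Bonus Program — status full-time ✓; service 107 weeks ≥ 180 days ✓ → eligible.
Stock Option Plan — status full-time ✓; service 107 weeks ≥ 2 years (≈730 days) ✓; grade L6 ≥ L2 ✓ → eligible.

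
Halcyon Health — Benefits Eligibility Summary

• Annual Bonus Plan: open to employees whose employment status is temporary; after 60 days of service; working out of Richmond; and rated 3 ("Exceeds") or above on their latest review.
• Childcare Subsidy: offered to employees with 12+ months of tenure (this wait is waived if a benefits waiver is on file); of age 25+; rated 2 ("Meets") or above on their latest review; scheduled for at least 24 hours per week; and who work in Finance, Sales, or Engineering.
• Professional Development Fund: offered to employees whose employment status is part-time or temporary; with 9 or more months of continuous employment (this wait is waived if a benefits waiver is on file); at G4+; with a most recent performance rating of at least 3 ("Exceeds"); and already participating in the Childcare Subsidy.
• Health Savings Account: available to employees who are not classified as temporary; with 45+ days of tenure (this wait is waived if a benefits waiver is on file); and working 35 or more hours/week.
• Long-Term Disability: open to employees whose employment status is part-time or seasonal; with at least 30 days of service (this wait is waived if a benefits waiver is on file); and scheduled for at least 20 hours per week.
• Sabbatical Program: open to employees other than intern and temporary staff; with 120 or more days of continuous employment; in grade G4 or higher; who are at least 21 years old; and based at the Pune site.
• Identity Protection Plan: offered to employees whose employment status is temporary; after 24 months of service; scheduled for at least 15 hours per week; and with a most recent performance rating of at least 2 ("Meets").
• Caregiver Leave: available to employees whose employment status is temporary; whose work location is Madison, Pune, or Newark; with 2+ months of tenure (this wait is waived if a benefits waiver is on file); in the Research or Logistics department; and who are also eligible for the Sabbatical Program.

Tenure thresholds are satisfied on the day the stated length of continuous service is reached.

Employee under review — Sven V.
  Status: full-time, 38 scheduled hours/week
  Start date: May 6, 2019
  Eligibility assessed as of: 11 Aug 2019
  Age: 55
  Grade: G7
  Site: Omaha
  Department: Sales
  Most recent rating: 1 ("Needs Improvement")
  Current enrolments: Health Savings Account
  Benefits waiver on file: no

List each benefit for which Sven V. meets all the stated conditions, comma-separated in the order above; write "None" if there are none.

Health Savings Account

Service from May 6, 2019 to 11 Aug 2019: 97 days.
Annual Bonus Plan — status full-time ✗ (requires temporary) → not eligible.
Childcare Subsidy — no waiver, service 97 days < 12 months (≈360 days) ✗ → not eligible.
Professional Development Fund — status full-time ✗ (requires part-time or temporary) → not eligible.
Health Savings Account — status full-time ✓ (not excluded); no waiver, service 97 days ≥ 45 days ✓; 38 hrs/wk ≥ 35 ✓ → eligible.
Long-Term Disability — status full-time ✗ (requires part-time or seasonal) → not eligible.
Sabbatical Program — status full-time ✓ (not excluded); service 97 days < 120 days ✗ → not eligible.
Identity Protection Plan — status full-time ✗ (requires temporary) → not eligible.
Caregiver Leave — status full-time ✗ (requires temporary) → not eligible.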